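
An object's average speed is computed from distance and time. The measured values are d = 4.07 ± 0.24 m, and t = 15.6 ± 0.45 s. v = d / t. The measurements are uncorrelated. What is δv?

0.0171 m/s

v is a product of powers, so relative uncertainties combine in quadrature:
  (1·δd/d)² = (1×0.0590)² = 0.00348;  (-1·δt/t)² = (-1×0.0288)² = 0.000832
δv/v = √(0.00431) = 0.0656
v = 0.261 m/s, so δv = 0.0656 × 0.261 = 0.0171 m/s.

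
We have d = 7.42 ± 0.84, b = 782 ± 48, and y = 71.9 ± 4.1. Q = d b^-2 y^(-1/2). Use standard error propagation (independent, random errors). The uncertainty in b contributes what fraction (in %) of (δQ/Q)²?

52.5%

(δQ/Q)² = (1·δd/d)² + (-2·δb/b)² + (−½·δy/y)²
  d term: (1×0.113)² = 0.0128
  b term: (-2×0.0614)² = 0.0151
  y term: (-0.5×0.0570)² = 0.000813
Total = 0.0287. Share from b = 0.0151/0.0287 = 0.525.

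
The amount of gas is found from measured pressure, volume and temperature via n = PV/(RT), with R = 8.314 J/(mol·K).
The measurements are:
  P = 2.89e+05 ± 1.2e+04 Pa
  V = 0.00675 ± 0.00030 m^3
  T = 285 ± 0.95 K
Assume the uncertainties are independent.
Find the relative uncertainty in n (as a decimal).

0.0609

Since n is a product/quotient, work with relative uncertainties:
  (1·δP/P)² = (1×0.0415)² = 0.00172;  (1·δV/V)² = (1×0.0444)² = 0.00198;  (-1·δT/T)² = (-1×0.00333)² = 1.11e-05
δn/n = √(0.00371) = 0.0609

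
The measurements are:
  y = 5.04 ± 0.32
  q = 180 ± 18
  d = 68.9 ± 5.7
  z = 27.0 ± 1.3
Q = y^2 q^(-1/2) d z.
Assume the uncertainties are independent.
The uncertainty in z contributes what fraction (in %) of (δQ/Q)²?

(δQ/Q)² = (2·δy/y)² + (−½·δq/q)² + (1·δd/d)² + (1·δz/z)²
  y term: (2×0.0635)² = 0.0161
  q term: (-0.5×0.100)² = 0.00250
  d term: (1×0.0827)² = 0.00684
  z term: (1×0.0481)² = 0.00232
Total = 0.0278. Share from z = 0.00232/0.0278 = 0.0834.

8.34%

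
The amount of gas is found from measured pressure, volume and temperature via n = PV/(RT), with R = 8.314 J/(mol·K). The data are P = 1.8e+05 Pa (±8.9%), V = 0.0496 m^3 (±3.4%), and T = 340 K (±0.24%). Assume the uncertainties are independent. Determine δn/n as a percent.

Relative error in a monomial: (δn/n)² = Σ (nᵢ · δxᵢ/xᵢ)².
  (1·δP/P)² = (1×0.0890)² = 0.00792;  (1·δV/V)² = (1×0.0340)² = 0.00116;  (-1·δT/T)² = (-1×0.00240)² = 5.76e-06
δn/n = √(0.00908) = 0.0953

9.53%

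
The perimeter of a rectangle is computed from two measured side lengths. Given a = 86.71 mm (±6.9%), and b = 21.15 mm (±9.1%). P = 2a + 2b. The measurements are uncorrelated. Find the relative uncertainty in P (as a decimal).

For a sum/difference, combine absolute errors in quadrature:
  (2·δa)² = 143;  (2·δb)² = 14.8
δP = √(158) = 12.6 mm
P = 215.7 mm, so δP/P = 12.6/215.7 = 0.0583.

0.0583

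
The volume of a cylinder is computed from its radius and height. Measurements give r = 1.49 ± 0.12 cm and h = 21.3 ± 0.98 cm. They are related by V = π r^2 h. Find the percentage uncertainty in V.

Since V is a product/quotient, work with relative uncertainties:
  (2·δr/r)² = (2×0.0805)² = 0.0259;  (1·δh/h)² = (1×0.0460)² = 0.00212
δV/V = √(0.0281) = 0.168

16.8%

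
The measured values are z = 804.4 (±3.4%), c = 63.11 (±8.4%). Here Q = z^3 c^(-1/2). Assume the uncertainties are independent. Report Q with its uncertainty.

Products/powers → add relative errors in quadrature, weighted by exponent:
  (3·δz/z)² = (3×0.0340)² = 0.0104;  (−½·δc/c)² = (-0.5×0.0840)² = 0.00176
δQ/Q = √(0.0122) = 0.110
Q = 6.552e+07, so δQ = 0.110 × 6.552e+07 = 7.23e+06.

(6.552 ± 0.723) × 10^7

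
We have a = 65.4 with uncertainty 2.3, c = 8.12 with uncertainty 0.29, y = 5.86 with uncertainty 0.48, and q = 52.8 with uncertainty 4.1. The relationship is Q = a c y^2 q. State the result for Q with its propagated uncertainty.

For a monomial Q ∝ a, c, y^2, q, fractional errors add in quadrature:
  (1·δa/a)² = (1×0.0352)² = 0.00124;  (1·δc/c)² = (1×0.0357)² = 0.00128;  (2·δy/y)² = (2×0.0819)² = 0.0268;  (1·δq/q)² = (1×0.0777)² = 0.00603
δQ/Q = √(0.0354) = 0.188
Q = 9.63e+05, so δQ = 0.188 × 9.63e+05 = 1.81e+05.

(9.63 ± 1.81) × 10^5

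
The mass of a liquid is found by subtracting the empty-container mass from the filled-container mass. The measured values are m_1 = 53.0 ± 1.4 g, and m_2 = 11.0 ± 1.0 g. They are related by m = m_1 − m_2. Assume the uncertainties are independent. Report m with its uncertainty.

42.0 ± 1.72 g

Sums and differences: (δm)² = Σ (cᵢ δxᵢ)².
  (δm_1)² = 1.96;  (δm_2)² = 1.00
δm = √(2.96) = 1.72 g
m = 42.0 g.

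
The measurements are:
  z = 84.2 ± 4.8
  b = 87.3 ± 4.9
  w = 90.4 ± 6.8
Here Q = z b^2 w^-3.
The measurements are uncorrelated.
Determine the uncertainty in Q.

Since Q is a product/quotient, work with relative uncertainties:
  (1·δz/z)² = (1×0.0570)² = 0.00325;  (2·δb/b)² = (2×0.0561)² = 0.0126;  (-3·δw/w)² = (-3×0.0752)² = 0.0509
δQ/Q = √(0.0668) = 0.258
Q = 0.869, so δQ = 0.258 × 0.869 = 0.224.

0.224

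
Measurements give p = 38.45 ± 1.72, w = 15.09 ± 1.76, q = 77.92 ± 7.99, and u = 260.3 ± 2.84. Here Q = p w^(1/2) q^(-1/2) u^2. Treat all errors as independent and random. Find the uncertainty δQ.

Each factor contributes (exponent × relative error)² to (δQ/Q)²:
  (1·δp/p)² = (1×0.0447)² = 0.00200;  (½·δw/w)² = (0.5×0.117)² = 0.00340;  (−½·δq/q)² = (-0.5×0.103)² = 0.00263;  (2·δu/u)² = (2×0.0109)² = 0.000476
δQ/Q = √(0.00851) = 0.0922
Q = 1.146e+06, so δQ = 0.0922 × 1.146e+06 = 1.06e+05.

1.06e+05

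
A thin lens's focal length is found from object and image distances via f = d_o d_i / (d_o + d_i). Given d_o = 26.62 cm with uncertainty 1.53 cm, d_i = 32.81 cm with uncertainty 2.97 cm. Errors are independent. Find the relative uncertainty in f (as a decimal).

0.0515

∂f/∂d_o = (d_i/(d_o+d_i))² = 0.305;  ∂f/∂d_i = (d_o/(d_o+d_i))² = 0.201
δf = √((∂f/∂d_o · δd_o)² + (∂f/∂d_i · δd_i)²) = √(0.217 + 0.355) = 0.757 cm
f = 14.70 cm, so δf/f = 0.757/14.70 = 0.0515.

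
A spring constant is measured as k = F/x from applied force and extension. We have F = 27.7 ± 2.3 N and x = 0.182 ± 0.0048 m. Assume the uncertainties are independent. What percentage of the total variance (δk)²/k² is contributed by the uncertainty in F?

90.8%

(δk/k)² = (1·δF/F)² + (-1·δx/x)²
  F term: (1×0.0830)² = 0.00689
  x term: (-1×0.0264)² = 0.000696
Total = 0.00759. Share from F = 0.00689/0.00759 = 0.908.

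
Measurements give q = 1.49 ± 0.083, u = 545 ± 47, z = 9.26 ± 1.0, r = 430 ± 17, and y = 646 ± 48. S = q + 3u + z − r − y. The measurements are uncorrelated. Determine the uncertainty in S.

For a sum/difference, combine absolute errors in quadrature:
  (δq)² = 0.00689;  (3·δu)² = 19900;  (δz)² = 1.00;  (δr)² = 289;  (δy)² = 2300
δS = √(22500) = 150

150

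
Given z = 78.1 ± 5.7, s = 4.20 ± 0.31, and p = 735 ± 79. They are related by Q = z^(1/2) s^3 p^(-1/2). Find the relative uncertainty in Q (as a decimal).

Each factor contributes (exponent × relative error)² to (δQ/Q)²:
  (½·δz/z)² = (0.5×0.0730)² = 0.00133;  (3·δs/s)² = (3×0.0738)² = 0.0490;  (−½·δp/p)² = (-0.5×0.107)² = 0.00289
δQ/Q = √(0.0533) = 0.231

0.231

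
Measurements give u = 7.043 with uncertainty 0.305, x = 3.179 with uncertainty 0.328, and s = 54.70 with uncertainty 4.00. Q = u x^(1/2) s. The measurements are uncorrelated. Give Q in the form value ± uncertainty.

Each factor contributes (exponent × relative error)² to (δQ/Q)²:
  (1·δu/u)² = (1×0.0433)² = 0.00188;  (½·δx/x)² = (0.5×0.103)² = 0.00266;  (1·δs/s)² = (1×0.0731)² = 0.00535
δQ/Q = √(0.00988) = 0.0994
Q = 686.9, so δQ = 0.0994 × 686.9 = 68.3.

686.9 ± 68.3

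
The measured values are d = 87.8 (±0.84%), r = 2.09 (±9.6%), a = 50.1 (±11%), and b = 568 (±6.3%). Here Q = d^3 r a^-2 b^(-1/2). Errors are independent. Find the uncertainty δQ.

5.76

Relative error in a monomial: (δQ/Q)² = Σ (nᵢ · δxᵢ/xᵢ)².
  (3·δd/d)² = (3×0.00840)² = 0.000635;  (1·δr/r)² = (1×0.0960)² = 0.00922;  (-2·δa/a)² = (-2×0.110)² = 0.0484;  (−½·δb/b)² = (-0.5×0.0630)² = 0.000992
δQ/Q = √(0.0592) = 0.243
Q = 23.6, so δQ = 0.243 × 23.6 = 5.76.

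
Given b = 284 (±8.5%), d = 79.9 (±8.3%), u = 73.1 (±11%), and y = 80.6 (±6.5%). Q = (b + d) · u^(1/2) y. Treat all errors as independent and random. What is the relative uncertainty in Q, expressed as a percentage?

Let w = b + d = 364. δw = √(δb² + δd²) = √(583 + 44.0) = 25.0, so δw/w = 0.0688.
Q is then a monomial in w, u, y:
δQ/Q = √((δw/w)² + (½·δu/u)² + (1·δy/y)²) = √(0.00473 + 0.00302 + 0.00423) = 0.109

10.9%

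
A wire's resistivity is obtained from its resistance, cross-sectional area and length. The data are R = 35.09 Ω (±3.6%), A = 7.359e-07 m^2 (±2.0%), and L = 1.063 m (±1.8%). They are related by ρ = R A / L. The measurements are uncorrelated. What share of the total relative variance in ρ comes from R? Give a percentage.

64.2%

(δρ/ρ)² = (1·δR/R)² + (1·δA/A)² + (-1·δL/L)²
  R term: (1×0.0360)² = 0.00130
  A term: (1×0.0200)² = 0.000400
  L term: (-1×0.0180)² = 0.000324
Total = 0.00202. Share from R = 0.00130/0.00202 = 0.642.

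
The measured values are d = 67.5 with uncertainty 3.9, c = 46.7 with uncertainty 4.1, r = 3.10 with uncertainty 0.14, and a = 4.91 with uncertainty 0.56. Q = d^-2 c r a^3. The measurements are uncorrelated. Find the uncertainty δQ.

For a monomial Q ∝ d^-2, c, r, a^3, fractional errors add in quadrature:
  (-2·δd/d)² = (-2×0.0578)² = 0.0134;  (1·δc/c)² = (1×0.0878)² = 0.00771;  (1·δr/r)² = (1×0.0452)² = 0.00204;  (3·δa/a)² = (3×0.114)² = 0.117
δQ/Q = √(0.140) = 0.374
Q = 3.76, so δQ = 0.374 × 3.76 = 1.41.

1.41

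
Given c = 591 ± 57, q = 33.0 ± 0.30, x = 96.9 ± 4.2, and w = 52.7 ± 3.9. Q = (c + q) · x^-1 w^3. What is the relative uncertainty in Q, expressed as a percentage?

24.4%

Let u = c + q = 624. δu = √(δc² + δq²) = √(3250 + 0.0900) = 57.0, so δu/u = 0.0913.
Q is then a monomial in u, x, w:
δQ/Q = √((δu/u)² + (-1·δx/x)² + (3·δw/w)²) = √(0.00834 + 0.00188 + 0.0493) = 0.244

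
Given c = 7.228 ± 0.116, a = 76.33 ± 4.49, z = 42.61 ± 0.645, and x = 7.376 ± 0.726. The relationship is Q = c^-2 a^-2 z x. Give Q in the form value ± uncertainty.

Products/powers → add relative errors in quadrature, weighted by exponent:
  (-2·δc/c)² = (-2×0.0160)² = 0.00103;  (-2·δa/a)² = (-2×0.0588)² = 0.0138;  (1·δz/z)² = (1×0.0151)² = 0.000229;  (1·δx/x)² = (1×0.0984)² = 0.00969
δQ/Q = √(0.0248) = 0.157
Q = 0.001033, so δQ = 0.157 × 0.001033 = 0.000163.

0.001033 ± 0.000163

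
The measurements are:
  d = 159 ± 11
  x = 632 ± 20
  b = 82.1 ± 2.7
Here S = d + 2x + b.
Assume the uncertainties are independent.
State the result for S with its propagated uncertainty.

Absolute uncertainties add in quadrature for a linear combination:
  (δd)² = 121;  (2·δx)² = 1600;  (δb)² = 7.29
δS = √(1730) = 41.6
S = 1510.

1510 ± 41.6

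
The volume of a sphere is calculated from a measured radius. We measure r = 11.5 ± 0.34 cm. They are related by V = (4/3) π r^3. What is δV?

V is a product of powers, so relative uncertainties combine in quadrature:
  (3·δr/r)² = (3×0.0296)² = 0.00787
δV/V = √(0.00787) = 0.0887
V = 6370 cm^3, so δV = 0.0887 × 6370 = 565 cm^3.

565 cm^3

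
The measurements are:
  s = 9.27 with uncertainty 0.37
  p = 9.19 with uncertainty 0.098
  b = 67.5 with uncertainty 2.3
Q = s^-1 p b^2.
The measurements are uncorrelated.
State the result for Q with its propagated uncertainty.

For a monomial Q ∝ s^-1, p, b^2, fractional errors add in quadrature:
  (-1·δs/s)² = (-1×0.0399)² = 0.00159;  (1·δp/p)² = (1×0.0107)² = 0.000114;  (2·δb/b)² = (2×0.0341)² = 0.00464
δQ/Q = √(0.00635) = 0.0797
Q = 4520, so δQ = 0.0797 × 4520 = 360.

4520 ± 360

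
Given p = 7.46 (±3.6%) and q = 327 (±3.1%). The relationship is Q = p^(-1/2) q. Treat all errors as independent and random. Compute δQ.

4.29

Each factor contributes (exponent × relative error)² to (δQ/Q)²:
  (−½·δp/p)² = (-0.5×0.0360)² = 0.000324;  (1·δq/q)² = (1×0.0310)² = 0.000961
δQ/Q = √(0.00129) = 0.0358
Q = 120, so δQ = 0.0358 × 120 = 4.29.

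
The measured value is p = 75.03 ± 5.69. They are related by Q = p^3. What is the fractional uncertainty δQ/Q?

0.228

Q is a product of powers, so relative uncertainties combine in quadrature:
  (3·δp/p)² = (3×0.0758)² = 0.0518
δQ/Q = √(0.0518) = 0.228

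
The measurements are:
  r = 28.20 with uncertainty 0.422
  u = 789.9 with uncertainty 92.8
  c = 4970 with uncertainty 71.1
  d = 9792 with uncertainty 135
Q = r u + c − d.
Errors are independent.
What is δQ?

Let p = r·u = 22280. δp/p = √((1·δr/r)² + (1·δu/u)²) = √(0.000224 + 0.0138) = 0.118, so δp = 2640.
Q = p + c − d: δQ = √(δp² + δc² + δd²) = √(6.96e+06 + 5060 + 18200) = 2640

2640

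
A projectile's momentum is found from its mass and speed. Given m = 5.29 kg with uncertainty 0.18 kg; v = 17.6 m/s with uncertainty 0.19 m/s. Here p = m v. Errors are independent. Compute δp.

Since p is a product/quotient, work with relative uncertainties:
  (1·δm/m)² = (1×0.0340)² = 0.00116;  (1·δv/v)² = (1×0.0108)² = 0.000117
δp/p = √(0.00127) = 0.0357
p = 93.1 kg·m/s, so δp = 0.0357 × 93.1 = 3.32 kg·m/s.

3.32 kg·m/s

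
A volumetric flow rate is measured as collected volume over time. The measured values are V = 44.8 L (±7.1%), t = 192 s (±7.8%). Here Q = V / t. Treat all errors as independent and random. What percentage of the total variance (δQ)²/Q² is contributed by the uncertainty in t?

54.7%

(δQ/Q)² = (1·δV/V)² + (-1·δt/t)²
  V term: (1×0.0710)² = 0.00504
  t term: (-1×0.0780)² = 0.00608
Total = 0.0111. Share from t = 0.00608/0.0111 = 0.547.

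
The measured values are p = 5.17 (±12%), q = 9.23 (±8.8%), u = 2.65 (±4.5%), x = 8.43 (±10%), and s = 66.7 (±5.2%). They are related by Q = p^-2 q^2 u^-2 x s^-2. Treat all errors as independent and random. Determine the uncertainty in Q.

Relative error in a monomial: (δQ/Q)² = Σ (nᵢ · δxᵢ/xᵢ)².
  (-2·δp/p)² = (-2×0.120)² = 0.0576;  (2·δq/q)² = (2×0.0880)² = 0.0310;  (-2·δu/u)² = (-2×0.0450)² = 0.00810;  (1·δx/x)² = (1×0.100)² = 0.0100;  (-2·δs/s)² = (-2×0.0520)² = 0.0108
δQ/Q = √(0.117) = 0.343
Q = 0.000860, so δQ = 0.343 × 0.000860 = 0.000295.

0.000295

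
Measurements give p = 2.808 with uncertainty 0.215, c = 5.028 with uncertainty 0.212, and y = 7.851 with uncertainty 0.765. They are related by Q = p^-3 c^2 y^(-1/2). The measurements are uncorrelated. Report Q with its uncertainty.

0.4075 ± 0.102

Products/powers → add relative errors in quadrature, weighted by exponent:
  (-3·δp/p)² = (-3×0.0766)² = 0.0528;  (2·δc/c)² = (2×0.0422)² = 0.00711;  (−½·δy/y)² = (-0.5×0.0974)² = 0.00237
δQ/Q = √(0.0622) = 0.249
Q = 0.4075, so δQ = 0.249 × 0.4075 = 0.102.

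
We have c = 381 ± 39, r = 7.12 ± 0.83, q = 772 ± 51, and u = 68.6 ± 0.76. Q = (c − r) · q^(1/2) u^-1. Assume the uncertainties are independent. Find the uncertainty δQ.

16.7

Let w = c − r = 374. δw = √(δc² + δr²) = √(1520 + 0.689) = 39.0, so δw/w = 0.104.
Q is then a monomial in w, q, u:
δQ/Q = √((δw/w)² + (½·δq/q)² + (-1·δu/u)²) = √(0.0109 + 0.00109 + 0.000123) = 0.110
Q = 151, so δQ = 0.110 × 151 = 16.7.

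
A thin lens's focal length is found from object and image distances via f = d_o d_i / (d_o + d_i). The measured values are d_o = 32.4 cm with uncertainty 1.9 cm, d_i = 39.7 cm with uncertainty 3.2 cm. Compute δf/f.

0.0485

∂f/∂d_o = (d_i/(d_o+d_i))² = 0.303;  ∂f/∂d_i = (d_o/(d_o+d_i))² = 0.202
δf = √((∂f/∂d_o · δd_o)² + (∂f/∂d_i · δd_i)²) = √(0.332 + 0.418) = 0.866 cm
f = 17.8 cm, so δf/f = 0.866/17.8 = 0.0485.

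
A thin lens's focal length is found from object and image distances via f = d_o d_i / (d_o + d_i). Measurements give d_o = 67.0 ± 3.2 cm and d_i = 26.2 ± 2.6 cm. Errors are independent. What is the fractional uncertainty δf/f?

0.0726

∂f/∂d_o = (d_i/(d_o+d_i))² = 0.0790;  ∂f/∂d_i = (d_o/(d_o+d_i))² = 0.517
δf = √((∂f/∂d_o · δd_o)² + (∂f/∂d_i · δd_i)²) = √(0.0640 + 1.81) = 1.37 cm
f = 18.8 cm, so δf/f = 1.37/18.8 = 0.0726.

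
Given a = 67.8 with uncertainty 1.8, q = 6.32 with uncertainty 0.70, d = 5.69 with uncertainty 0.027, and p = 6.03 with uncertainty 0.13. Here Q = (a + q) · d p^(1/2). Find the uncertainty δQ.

29.6

Let u = a + q = 74.1. δu = √(δa² + δq²) = √(3.24 + 0.490) = 1.93, so δu/u = 0.0261.
Q is then a monomial in u, d, p:
δQ/Q = √((δu/u)² + (1·δd/d)² + (½·δp/p)²) = √(0.000679 + 2.25e-05 + 0.000116) = 0.0286
Q = 1040, so δQ = 0.0286 × 1040 = 29.6.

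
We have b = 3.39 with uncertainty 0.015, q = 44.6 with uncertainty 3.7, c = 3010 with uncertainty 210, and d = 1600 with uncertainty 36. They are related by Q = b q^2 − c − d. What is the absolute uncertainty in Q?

1140

Let p = b·q^2 = 6740. δp/p = √((1·δb/b)² + (2·δq/q)²) = √(1.96e-05 + 0.0275) = 0.166, so δp = 1120.
Q = p − c − d: δQ = √(δp² + δc² + δd²) = √(1.25e+06 + 44100 + 1300) = 1140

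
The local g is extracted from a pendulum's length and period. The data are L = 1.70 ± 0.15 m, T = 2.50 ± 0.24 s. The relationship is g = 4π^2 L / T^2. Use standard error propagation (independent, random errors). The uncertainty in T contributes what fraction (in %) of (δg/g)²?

(δg/g)² = (1·δL/L)² + (-2·δT/T)²
  L term: (1×0.0882)² = 0.00779
  T term: (-2×0.0960)² = 0.0369
Total = 0.0446. Share from T = 0.0369/0.0446 = 0.826.

82.6%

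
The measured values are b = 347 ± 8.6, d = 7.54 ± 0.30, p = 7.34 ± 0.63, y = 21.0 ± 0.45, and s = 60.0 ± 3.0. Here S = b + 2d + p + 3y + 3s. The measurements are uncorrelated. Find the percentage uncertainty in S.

2.05%

Absolute uncertainties add in quadrature for a linear combination:
  (δb)² = 74.0;  (2·δd)² = 0.360;  (δp)² = 0.397;  (3·δy)² = 1.82;  (3·δs)² = 81.0
δS = √(158) = 12.6
S = 612, so δS/S = 12.6/612 = 0.0205.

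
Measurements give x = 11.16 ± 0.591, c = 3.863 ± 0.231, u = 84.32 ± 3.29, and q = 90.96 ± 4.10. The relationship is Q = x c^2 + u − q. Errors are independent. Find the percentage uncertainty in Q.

Let p = x·c^2 = 166.5. δp/p = √((1·δx/x)² + (2·δc/c)²) = √(0.00280 + 0.0143) = 0.131, so δp = 21.8.
Q = p + u − q: δQ = √(δp² + δu² + δq²) = √(474 + 10.8 + 16.8) = 22.4
Q = 159.9, so δQ/Q = 22.4/159.9 = 0.140.

14.0%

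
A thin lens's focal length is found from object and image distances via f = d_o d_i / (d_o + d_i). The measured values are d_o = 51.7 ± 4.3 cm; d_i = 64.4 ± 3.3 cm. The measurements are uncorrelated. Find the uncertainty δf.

∂f/∂d_o = (d_i/(d_o+d_i))² = 0.308;  ∂f/∂d_i = (d_o/(d_o+d_i))² = 0.198
δf = √((∂f/∂d_o · δd_o)² + (∂f/∂d_i · δd_i)²) = √(1.75 + 0.428) = 1.48 cm

1.48 cm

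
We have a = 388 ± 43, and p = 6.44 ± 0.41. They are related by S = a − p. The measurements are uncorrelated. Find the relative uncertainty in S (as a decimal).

For a sum/difference, combine absolute errors in quadrature:
  (δa)² = 1850;  (δp)² = 0.168
δS = √(1850) = 43.0
S = 382, so δS/S = 43.0/382 = 0.113.

0.113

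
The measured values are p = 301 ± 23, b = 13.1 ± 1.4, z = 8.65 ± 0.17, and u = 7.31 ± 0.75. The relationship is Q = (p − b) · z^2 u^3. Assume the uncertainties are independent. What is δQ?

Let w = p − b = 288. δw = √(δp² + δb²) = √(529 + 1.96) = 23.0, so δw/w = 0.0800.
Q is then a monomial in w, z, u:
δQ/Q = √((δw/w)² + (2·δz/z)² + (3·δu/u)²) = √(0.00641 + 0.00154 + 0.0947) = 0.320
Q = 8.41e+06, so δQ = 0.320 × 8.41e+06 = 2.7e+06.

2.7e+06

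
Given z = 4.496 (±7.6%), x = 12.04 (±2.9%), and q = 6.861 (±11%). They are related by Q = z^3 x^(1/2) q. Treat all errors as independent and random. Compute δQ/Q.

For a monomial Q ∝ z^3, x^(1/2), q, fractional errors add in quadrature:
  (3·δz/z)² = (3×0.0760)² = 0.0520;  (½·δx/x)² = (0.5×0.0290)² = 0.000210;  (1·δq/q)² = (1×0.110)² = 0.0121
δQ/Q = √(0.0643) = 0.254

0.254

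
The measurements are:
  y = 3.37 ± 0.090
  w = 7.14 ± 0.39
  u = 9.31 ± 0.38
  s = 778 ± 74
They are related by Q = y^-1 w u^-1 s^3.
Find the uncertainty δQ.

3.16e+07

Relative error in a monomial: (δQ/Q)² = Σ (nᵢ · δxᵢ/xᵢ)².
  (-1·δy/y)² = (-1×0.0267)² = 0.000713;  (1·δw/w)² = (1×0.0546)² = 0.00298;  (-1·δu/u)² = (-1×0.0408)² = 0.00167;  (3·δs/s)² = (3×0.0951)² = 0.0814
δQ/Q = √(0.0868) = 0.295
Q = 1.07e+08, so δQ = 0.295 × 1.07e+08 = 3.16e+07.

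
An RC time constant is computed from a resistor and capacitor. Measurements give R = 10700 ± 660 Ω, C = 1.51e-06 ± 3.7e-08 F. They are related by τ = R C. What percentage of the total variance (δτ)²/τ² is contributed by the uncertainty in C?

(δτ/τ)² = (1·δR/R)² + (1·δC/C)²
  R term: (1×0.0617)² = 0.00380
  C term: (1×0.0245)² = 0.000600
Total = 0.00441. Share from C = 0.000600/0.00441 = 0.136.

13.6%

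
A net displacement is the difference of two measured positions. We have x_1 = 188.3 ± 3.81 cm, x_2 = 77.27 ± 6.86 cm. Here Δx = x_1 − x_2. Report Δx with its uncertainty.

111.0 ± 7.85 cm

For a sum/difference, combine absolute errors in quadrature:
  (δx_1)² = 14.5;  (δx_2)² = 47.1
δΔx = √(61.6) = 7.85 cm
Δx = 111.0 cm.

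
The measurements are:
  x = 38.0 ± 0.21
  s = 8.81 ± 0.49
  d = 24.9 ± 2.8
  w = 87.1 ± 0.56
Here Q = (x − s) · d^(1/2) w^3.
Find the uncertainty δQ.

Let u = x − s = 29.2. δu = √(δx² + δs²) = √(0.0441 + 0.240) = 0.533, so δu/u = 0.0183.
Q is then a monomial in u, d, w:
δQ/Q = √((δu/u)² + (½·δd/d)² + (3·δw/w)²) = √(0.000334 + 0.00316 + 0.000372) = 0.0622
Q = 9.62e+07, so δQ = 0.0622 × 9.62e+07 = 5.99e+06.

5.99e+06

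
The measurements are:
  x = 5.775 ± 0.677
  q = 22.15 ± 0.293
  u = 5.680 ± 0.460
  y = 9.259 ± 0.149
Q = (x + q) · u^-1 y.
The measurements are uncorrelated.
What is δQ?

Let w = x + q = 27.92. δw = √(δx² + δq²) = √(0.458 + 0.0858) = 0.738, so δw/w = 0.0264.
Q is then a monomial in w, u, y:
δQ/Q = √((δw/w)² + (-1·δu/u)² + (1·δy/y)²) = √(0.000698 + 0.00656 + 0.000259) = 0.0867
Q = 45.52, so δQ = 0.0867 × 45.52 = 3.95.

3.95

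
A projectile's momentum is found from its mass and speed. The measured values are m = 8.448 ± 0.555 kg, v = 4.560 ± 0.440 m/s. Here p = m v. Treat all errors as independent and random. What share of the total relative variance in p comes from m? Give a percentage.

31.7%

(δp/p)² = (1·δm/m)² + (1·δv/v)²
  m term: (1×0.0657)² = 0.00432
  v term: (1×0.0965)² = 0.00931
Total = 0.0136. Share from m = 0.00432/0.0136 = 0.317.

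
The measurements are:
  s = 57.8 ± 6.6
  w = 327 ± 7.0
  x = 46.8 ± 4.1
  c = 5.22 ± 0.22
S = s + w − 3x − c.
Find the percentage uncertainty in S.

Absolute uncertainties add in quadrature for a linear combination:
  (δs)² = 43.6;  (δw)² = 49.0;  (3·δx)² = 151;  (δc)² = 0.0484
δS = √(244) = 15.6
S = 239, so δS/S = 15.6/239 = 0.0653.

6.53%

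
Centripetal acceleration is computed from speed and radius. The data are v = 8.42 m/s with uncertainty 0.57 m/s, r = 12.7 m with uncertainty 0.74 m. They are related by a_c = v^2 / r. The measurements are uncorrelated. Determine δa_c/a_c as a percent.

Products/powers → add relative errors in quadrature, weighted by exponent:
  (2·δv/v)² = (2×0.0677)² = 0.0183;  (-1·δr/r)² = (-1×0.0583)² = 0.00340
δa_c/a_c = √(0.0217) = 0.147

14.7%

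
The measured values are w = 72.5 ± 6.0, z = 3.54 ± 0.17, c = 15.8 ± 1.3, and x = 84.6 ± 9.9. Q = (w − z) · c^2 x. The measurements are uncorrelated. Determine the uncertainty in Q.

3.2e+05

Let u = w − z = 69.0. δu = √(δw² + δz²) = √(36.0 + 0.0289) = 6.00, so δu/u = 0.0870.
Q is then a monomial in u, c, x:
δQ/Q = √((δu/u)² + (2·δc/c)² + (1·δx/x)²) = √(0.00758 + 0.0271 + 0.0137) = 0.220
Q = 1.46e+06, so δQ = 0.220 × 1.46e+06 = 3.2e+05.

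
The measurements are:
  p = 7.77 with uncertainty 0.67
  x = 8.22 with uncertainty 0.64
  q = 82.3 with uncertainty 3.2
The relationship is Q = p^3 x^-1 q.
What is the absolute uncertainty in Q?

1280

Q is a product of powers, so relative uncertainties combine in quadrature:
  (3·δp/p)² = (3×0.0862)² = 0.0669;  (-1·δx/x)² = (-1×0.0779)² = 0.00606;  (1·δq/q)² = (1×0.0389)² = 0.00151
δQ/Q = √(0.0745) = 0.273
Q = 4700, so δQ = 0.273 × 4700 = 1280.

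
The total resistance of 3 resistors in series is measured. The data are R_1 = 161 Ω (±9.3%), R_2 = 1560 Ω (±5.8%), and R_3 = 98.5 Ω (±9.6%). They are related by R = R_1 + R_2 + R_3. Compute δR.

Each term contributes (cᵢ δxᵢ)² to (δR)²:
  (δR_1)² = 224;  (δR_2)² = 8190;  (δR_3)² = 89.4
δR = √(8500) = 92.2 Ω

92.2 Ω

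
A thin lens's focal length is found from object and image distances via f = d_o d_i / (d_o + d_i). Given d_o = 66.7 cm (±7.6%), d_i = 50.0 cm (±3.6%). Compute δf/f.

0.0385

∂f/∂d_o = (d_i/(d_o+d_i))² = 0.184;  ∂f/∂d_i = (d_o/(d_o+d_i))² = 0.327
δf = √((∂f/∂d_o · δd_o)² + (∂f/∂d_i · δd_i)²) = √(0.866 + 0.346) = 1.10 cm
f = 28.6 cm, so δf/f = 1.10/28.6 = 0.0385.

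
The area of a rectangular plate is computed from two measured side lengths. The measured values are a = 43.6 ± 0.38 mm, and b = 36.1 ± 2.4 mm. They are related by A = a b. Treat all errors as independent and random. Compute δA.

Relative error in a monomial: (δA/A)² = Σ (nᵢ · δxᵢ/xᵢ)².
  (1·δa/a)² = (1×0.00872)² = 7.6e-05;  (1·δb/b)² = (1×0.0665)² = 0.00442
δA/A = √(0.00450) = 0.0671
A = 1570 mm^2, so δA = 0.0671 × 1570 = 106 mm^2.

106 mm^2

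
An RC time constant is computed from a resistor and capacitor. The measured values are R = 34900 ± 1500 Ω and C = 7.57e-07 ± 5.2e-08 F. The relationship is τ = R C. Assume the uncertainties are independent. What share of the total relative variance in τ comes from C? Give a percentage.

(δτ/τ)² = (1·δR/R)² + (1·δC/C)²
  R term: (1×0.0430)² = 0.00185
  C term: (1×0.0687)² = 0.00472
Total = 0.00657. Share from C = 0.00472/0.00657 = 0.719.

71.9%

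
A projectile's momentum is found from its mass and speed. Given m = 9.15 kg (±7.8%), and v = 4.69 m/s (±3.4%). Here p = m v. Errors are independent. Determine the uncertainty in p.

Each factor contributes (exponent × relative error)² to (δp/p)²:
  (1·δm/m)² = (1×0.0780)² = 0.00608;  (1·δv/v)² = (1×0.0340)² = 0.00116
δp/p = √(0.00724) = 0.0851
p = 42.9 kg·m/s, so δp = 0.0851 × 42.9 = 3.65 kg·m/s.

3.65 kg·m/s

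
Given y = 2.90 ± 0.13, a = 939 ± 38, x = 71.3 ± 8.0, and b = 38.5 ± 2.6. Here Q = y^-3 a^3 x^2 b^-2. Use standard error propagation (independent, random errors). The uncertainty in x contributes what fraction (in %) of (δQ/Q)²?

(δQ/Q)² = (-3·δy/y)² + (3·δa/a)² + (2·δx/x)² + (-2·δb/b)²
  y term: (-3×0.0448)² = 0.0181
  a term: (3×0.0405)² = 0.0147
  x term: (2×0.112)² = 0.0504
  b term: (-2×0.0675)² = 0.0182
Total = 0.101. Share from x = 0.0504/0.101 = 0.496.

49.6%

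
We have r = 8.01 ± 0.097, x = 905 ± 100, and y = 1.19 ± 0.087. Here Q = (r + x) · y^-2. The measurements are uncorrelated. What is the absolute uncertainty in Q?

Let u = r + x = 913. δu = √(δr² + δx²) = √(0.00941 + 10000) = 100, so δu/u = 0.110.
Q is then a monomial in u, y:
δQ/Q = √((δu/u)² + (-2·δy/y)²) = √(0.0120 + 0.0214) = 0.183
Q = 645, so δQ = 0.183 × 645 = 118.

118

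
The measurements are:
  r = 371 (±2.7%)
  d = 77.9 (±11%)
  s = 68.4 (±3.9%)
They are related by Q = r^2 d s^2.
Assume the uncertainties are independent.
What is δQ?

7.29e+09

Since Q is a product/quotient, work with relative uncertainties:
  (2·δr/r)² = (2×0.0270)² = 0.00292;  (1·δd/d)² = (1×0.110)² = 0.0121;  (2·δs/s)² = (2×0.0390)² = 0.00608
δQ/Q = √(0.0211) = 0.145
Q = 5.02e+10, so δQ = 0.145 × 5.02e+10 = 7.29e+09.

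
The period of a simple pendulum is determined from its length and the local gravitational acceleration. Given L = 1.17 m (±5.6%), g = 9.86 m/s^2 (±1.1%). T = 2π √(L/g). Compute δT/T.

0.0285

For a monomial T ∝ L^(1/2), g^(-1/2), fractional errors add in quadrature:
  (½·δL/L)² = (0.5×0.0560)² = 0.000784;  (−½·δg/g)² = (-0.5×0.0110)² = 3.03e-05
δT/T = √(0.000814) = 0.0285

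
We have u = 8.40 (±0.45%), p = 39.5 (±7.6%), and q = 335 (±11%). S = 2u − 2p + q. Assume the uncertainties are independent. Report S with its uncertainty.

Sums and differences: (δS)² = Σ (cᵢ δxᵢ)².
  (2·δu)² = 0.00572;  (2·δp)² = 36.0;  (δq)² = 1360
δS = √(1390) = 37.3
S = 273.

273 ± 37.3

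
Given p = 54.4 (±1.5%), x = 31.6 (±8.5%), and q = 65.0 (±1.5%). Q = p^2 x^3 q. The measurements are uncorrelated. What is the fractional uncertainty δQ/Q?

0.257

Since Q is a product/quotient, work with relative uncertainties:
  (2·δp/p)² = (2×0.0150)² = 0.000900;  (3·δx/x)² = (3×0.0850)² = 0.0650;  (1·δq/q)² = (1×0.0150)² = 0.000225
δQ/Q = √(0.0662) = 0.257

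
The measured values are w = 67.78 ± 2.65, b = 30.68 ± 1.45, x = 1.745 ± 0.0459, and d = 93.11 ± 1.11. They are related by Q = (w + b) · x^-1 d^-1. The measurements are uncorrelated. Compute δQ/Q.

Let u = w + b = 98.46. δu = √(δw² + δb²) = √(7.02 + 2.10) = 3.02, so δu/u = 0.0307.
Q is then a monomial in u, x, d:
δQ/Q = √((δu/u)² + (-1·δx/x)² + (-1·δd/d)²) = √(0.000941 + 0.000692 + 0.000142) = 0.0421

0.0421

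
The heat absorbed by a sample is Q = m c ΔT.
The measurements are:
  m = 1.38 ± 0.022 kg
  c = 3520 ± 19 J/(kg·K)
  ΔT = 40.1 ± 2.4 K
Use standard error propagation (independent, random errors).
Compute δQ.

12100 J

Since Q is a product/quotient, work with relative uncertainties:
  (1·δm/m)² = (1×0.0159)² = 0.000254;  (1·δc/c)² = (1×0.00540)² = 2.91e-05;  (1·δΔT/ΔT)² = (1×0.0599)² = 0.00358
δQ/Q = √(0.00387) = 0.0622
Q = 1.95e+05 J, so δQ = 0.0622 × 1.95e+05 = 12100 J.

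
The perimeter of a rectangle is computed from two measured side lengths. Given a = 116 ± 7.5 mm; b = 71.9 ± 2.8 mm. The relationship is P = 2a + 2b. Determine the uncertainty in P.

Sums and differences: (δP)² = Σ (cᵢ δxᵢ)².
  (2·δa)² = 225;  (2·δb)² = 31.4
δP = √(256) = 16.0 mm

16.0 mm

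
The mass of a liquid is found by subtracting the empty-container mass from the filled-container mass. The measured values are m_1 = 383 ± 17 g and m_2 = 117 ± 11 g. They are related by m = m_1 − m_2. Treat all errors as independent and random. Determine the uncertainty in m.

m is a linear combination, so absolute uncertainties add in quadrature:
  (δm_1)² = 289;  (δm_2)² = 121
δm = √(410) = 20.2 g

20.2 g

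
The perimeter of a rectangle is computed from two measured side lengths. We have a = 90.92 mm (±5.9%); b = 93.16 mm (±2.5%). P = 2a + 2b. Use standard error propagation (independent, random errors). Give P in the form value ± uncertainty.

Each term contributes (cᵢ δxᵢ)² to (δP)²:
  (2·δa)² = 115;  (2·δb)² = 21.7
δP = √(137) = 11.7 mm
P = 368.2 mm.

368.2 ± 11.7 mm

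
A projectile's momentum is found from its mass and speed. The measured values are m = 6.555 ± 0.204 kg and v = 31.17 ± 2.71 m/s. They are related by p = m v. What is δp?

18.9 kg·m/s

Since p is a product/quotient, work with relative uncertainties:
  (1·δm/m)² = (1×0.0311)² = 0.000969;  (1·δv/v)² = (1×0.0869)² = 0.00756
δp/p = √(0.00853) = 0.0923
p = 204.3 kg·m/s, so δp = 0.0923 × 204.3 = 18.9 kg·m/s.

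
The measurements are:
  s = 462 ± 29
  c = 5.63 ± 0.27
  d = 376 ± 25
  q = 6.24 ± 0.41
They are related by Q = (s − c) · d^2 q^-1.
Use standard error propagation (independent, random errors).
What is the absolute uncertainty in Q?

1.67e+06

Let u = s − c = 456. δu = √(δs² + δc²) = √(841 + 0.0729) = 29.0, so δu/u = 0.0635.
Q is then a monomial in u, d, q:
δQ/Q = √((δu/u)² + (2·δd/d)² + (-1·δq/q)²) = √(0.00404 + 0.0177 + 0.00432) = 0.161
Q = 1.03e+07, so δQ = 0.161 × 1.03e+07 = 1.67e+06.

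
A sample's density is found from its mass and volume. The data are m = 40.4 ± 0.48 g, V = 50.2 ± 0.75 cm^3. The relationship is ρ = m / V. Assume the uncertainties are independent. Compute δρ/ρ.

0.0191

ρ is a product of powers, so relative uncertainties combine in quadrature:
  (1·δm/m)² = (1×0.0119)² = 0.000141;  (-1·δV/V)² = (-1×0.0149)² = 0.000223
δρ/ρ = √(0.000364) = 0.0191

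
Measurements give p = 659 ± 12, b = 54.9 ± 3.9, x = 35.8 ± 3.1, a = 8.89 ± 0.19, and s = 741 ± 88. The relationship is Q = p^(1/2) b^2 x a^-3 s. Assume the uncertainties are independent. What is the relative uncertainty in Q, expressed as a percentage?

For a monomial Q ∝ p^(1/2), b^2, x, a^-3, s, fractional errors add in quadrature:
  (½·δp/p)² = (0.5×0.0182)² = 8.29e-05;  (2·δb/b)² = (2×0.0710)² = 0.0202;  (1·δx/x)² = (1×0.0866)² = 0.00750;  (-3·δa/a)² = (-3×0.0214)² = 0.00411;  (1·δs/s)² = (1×0.119)² = 0.0141
δQ/Q = √(0.0460) = 0.214

21.4%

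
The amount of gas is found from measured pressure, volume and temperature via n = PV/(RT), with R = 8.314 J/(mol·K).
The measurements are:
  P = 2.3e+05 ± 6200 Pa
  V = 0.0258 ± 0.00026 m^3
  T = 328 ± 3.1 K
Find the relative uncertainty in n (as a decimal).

Products/powers → add relative errors in quadrature, weighted by exponent:
  (1·δP/P)² = (1×0.0270)² = 0.000727;  (1·δV/V)² = (1×0.0101)² = 0.000102;  (-1·δT/T)² = (-1×0.00945)² = 8.93e-05
δn/n = √(0.000918) = 0.0303

0.0303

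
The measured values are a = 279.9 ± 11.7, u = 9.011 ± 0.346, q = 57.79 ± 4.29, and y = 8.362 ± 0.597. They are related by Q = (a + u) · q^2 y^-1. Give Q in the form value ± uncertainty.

115400 ± 19600

Let w = a + u = 288.9. δw = √(δa² + δu²) = √(137 + 0.120) = 11.7, so δw/w = 0.0405.
Q is then a monomial in w, q, y:
δQ/Q = √((δw/w)² + (2·δq/q)² + (-1·δy/y)²) = √(0.00164 + 0.0220 + 0.00510) = 0.170
Q = 115400, so δQ = 0.170 × 115400 = 19600.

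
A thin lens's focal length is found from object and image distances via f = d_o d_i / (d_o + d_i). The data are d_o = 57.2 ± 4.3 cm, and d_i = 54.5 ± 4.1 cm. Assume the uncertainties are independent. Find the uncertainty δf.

1.48 cm

∂f/∂d_o = (d_i/(d_o+d_i))² = 0.238;  ∂f/∂d_i = (d_o/(d_o+d_i))² = 0.262
δf = √((∂f/∂d_o · δd_o)² + (∂f/∂d_i · δd_i)²) = √(1.05 + 1.16) = 1.48 cm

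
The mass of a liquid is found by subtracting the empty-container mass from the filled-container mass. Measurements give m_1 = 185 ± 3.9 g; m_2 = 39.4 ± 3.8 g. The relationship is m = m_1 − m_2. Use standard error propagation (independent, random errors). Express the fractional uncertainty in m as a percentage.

Each term contributes (cᵢ δxᵢ)² to (δm)²:
  (δm_1)² = 15.2;  (δm_2)² = 14.4
δm = √(29.6) = 5.45 g
m = 146 g, so δm/m = 5.45/146 = 0.0374.

3.74%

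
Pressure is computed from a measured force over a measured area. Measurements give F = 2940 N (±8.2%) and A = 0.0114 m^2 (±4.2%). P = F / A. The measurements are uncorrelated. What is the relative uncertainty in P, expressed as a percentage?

9.21%

Each factor contributes (exponent × relative error)² to (δP/P)²:
  (1·δF/F)² = (1×0.0820)² = 0.00672;  (-1·δA/A)² = (-1×0.0420)² = 0.00176
δP/P = √(0.00849) = 0.0921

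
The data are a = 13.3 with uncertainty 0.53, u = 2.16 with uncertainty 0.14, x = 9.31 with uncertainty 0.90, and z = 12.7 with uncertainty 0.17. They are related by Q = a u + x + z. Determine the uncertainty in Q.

Let p = a·u = 28.7. δp/p = √((1·δa/a)² + (1·δu/u)²) = √(0.00159 + 0.00420) = 0.0761, so δp = 2.19.
Q = p + x + z: δQ = √(δp² + δx² + δz²) = √(4.78 + 0.810 + 0.0289) = 2.37

2.37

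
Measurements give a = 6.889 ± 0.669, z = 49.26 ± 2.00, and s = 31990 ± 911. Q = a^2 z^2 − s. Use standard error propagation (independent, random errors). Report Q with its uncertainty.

83170 ± 24300

Let p = a^2·z^2 = 115200. δp/p = √((2·δa/a)² + (2·δz/z)²) = √(0.0377 + 0.00659) = 0.211, so δp = 24200.
Q = p − s: δQ = √(δp² + δs²) = √(5.88e+08 + 8.3e+05) = 24300
Q = 83170.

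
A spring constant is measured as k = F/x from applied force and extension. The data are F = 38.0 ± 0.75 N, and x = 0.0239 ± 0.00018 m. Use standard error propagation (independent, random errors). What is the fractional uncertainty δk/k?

Since k is a product/quotient, work with relative uncertainties:
  (1·δF/F)² = (1×0.0197)² = 0.000390;  (-1·δx/x)² = (-1×0.00753)² = 5.67e-05
δk/k = √(0.000446) = 0.0211

0.0211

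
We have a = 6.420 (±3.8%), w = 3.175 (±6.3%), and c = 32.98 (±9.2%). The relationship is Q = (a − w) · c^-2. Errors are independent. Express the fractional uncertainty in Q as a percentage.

Let u = a − w = 3.245. δu = √(δa² + δw²) = √(0.0595 + 0.0400) = 0.315, so δu/u = 0.0972.
Q is then a monomial in u, c:
δQ/Q = √((δu/u)² + (-2·δc/c)²) = √(0.00945 + 0.0339) = 0.208

20.8%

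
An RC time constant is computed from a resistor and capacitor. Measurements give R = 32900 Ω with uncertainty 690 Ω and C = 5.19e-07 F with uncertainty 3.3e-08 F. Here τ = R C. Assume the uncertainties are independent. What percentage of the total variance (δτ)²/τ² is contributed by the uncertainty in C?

(δτ/τ)² = (1·δR/R)² + (1·δC/C)²
  R term: (1×0.0210)² = 0.000440
  C term: (1×0.0636)² = 0.00404
Total = 0.00448. Share from C = 0.00404/0.00448 = 0.902.

90.2%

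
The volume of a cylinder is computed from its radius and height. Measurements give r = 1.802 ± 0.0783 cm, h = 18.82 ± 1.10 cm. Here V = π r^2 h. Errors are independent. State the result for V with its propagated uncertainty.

192.0 ± 20.1 cm^3

Relative error in a monomial: (δV/V)² = Σ (nᵢ · δxᵢ/xᵢ)².
  (2·δr/r)² = (2×0.0435)² = 0.00755;  (1·δh/h)² = (1×0.0584)² = 0.00342
δV/V = √(0.0110) = 0.105
V = 192.0 cm^3, so δV = 0.105 × 192.0 = 20.1 cm^3.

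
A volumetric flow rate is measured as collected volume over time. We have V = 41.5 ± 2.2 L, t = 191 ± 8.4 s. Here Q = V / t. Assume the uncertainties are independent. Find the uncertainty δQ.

0.0150 L/s

For a monomial Q ∝ V, t^-1, fractional errors add in quadrature:
  (1·δV/V)² = (1×0.0530)² = 0.00281;  (-1·δt/t)² = (-1×0.0440)² = 0.00193
δQ/Q = √(0.00474) = 0.0689
Q = 0.217 L/s, so δQ = 0.0689 × 0.217 = 0.0150 L/s.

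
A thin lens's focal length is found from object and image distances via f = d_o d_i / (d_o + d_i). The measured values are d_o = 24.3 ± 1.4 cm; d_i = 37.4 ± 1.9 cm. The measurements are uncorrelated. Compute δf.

∂f/∂d_o = (d_i/(d_o+d_i))² = 0.367;  ∂f/∂d_i = (d_o/(d_o+d_i))² = 0.155
δf = √((∂f/∂d_o · δd_o)² + (∂f/∂d_i · δd_i)²) = √(0.265 + 0.0869) = 0.593 cm

0.593 cm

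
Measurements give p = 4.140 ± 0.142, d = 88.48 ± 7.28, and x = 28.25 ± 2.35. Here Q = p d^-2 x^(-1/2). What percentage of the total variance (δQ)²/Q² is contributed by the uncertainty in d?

(δQ/Q)² = (1·δp/p)² + (-2·δd/d)² + (−½·δx/x)²
  p term: (1×0.0343)² = 0.00118
  d term: (-2×0.0823)² = 0.0271
  x term: (-0.5×0.0832)² = 0.00173
Total = 0.0300. Share from d = 0.0271/0.0300 = 0.903.

90.3%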